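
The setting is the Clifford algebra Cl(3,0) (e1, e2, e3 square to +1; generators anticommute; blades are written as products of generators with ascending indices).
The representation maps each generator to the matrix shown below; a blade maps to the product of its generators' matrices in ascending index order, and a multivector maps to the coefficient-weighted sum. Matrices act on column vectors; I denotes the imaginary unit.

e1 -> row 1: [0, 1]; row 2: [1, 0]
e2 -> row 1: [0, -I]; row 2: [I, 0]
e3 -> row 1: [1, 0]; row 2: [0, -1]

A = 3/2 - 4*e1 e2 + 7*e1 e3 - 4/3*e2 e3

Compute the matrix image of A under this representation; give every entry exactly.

Bivector images (products of the table entries): rho(e1 e2) = rho(e1)rho(e2) = row 1: [I, 0]; row 2: [0, -I]; rho(e1 e3) = rho(e1)rho(e3) = row 1: [0, -1]; row 2: [1, 0]; rho(e2 e3) = rho(e2)rho(e3) = row 1: [0, I]; row 2: [I, 0].
M = (3/2)*1 + (-4)*rho(e1 e2) + (7)*rho(e1 e3) + (-4/3)*rho(e2 e3), summed entrywise (1 is the identity matrix):
Answer: row 1: [3/2 - 4*I, -7 - 4*I/3]; row 2: [7 - 4*I/3, 3/2 + 4*I]


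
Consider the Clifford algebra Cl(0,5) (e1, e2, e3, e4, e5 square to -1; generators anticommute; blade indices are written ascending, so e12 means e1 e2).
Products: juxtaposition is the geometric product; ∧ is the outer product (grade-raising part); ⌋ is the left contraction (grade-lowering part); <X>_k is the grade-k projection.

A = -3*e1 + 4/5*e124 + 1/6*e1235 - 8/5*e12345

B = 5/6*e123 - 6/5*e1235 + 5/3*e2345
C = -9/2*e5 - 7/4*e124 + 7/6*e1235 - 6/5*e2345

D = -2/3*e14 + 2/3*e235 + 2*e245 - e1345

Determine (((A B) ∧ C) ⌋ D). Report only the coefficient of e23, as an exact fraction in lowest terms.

step 1: -1/5 - 8/3*e1 - 48/25*e4 - 5/36*e5 - 5/18*e14 + 5/2*e23 + 2/3*e34 - 4/3*e45 + 4/3*e135 - 18/5*e235 - 24/25*e345 - 5*e12345
step 2: 9/10*e5 + 12*e15 + 216/25*e45 + 7/20*e124 + 5/4*e145 - 45/4*e235 - 3*e345 - 7/30*e1235 - 35/144*e1245 + 6/25*e2345 + 136/25*e12345
step 3: -15/2 - 3*e1 - 432/25*e2 - 5/4*e3 + 216/25*e13 - 3/5*e23 - 9/5*e24 + 12*e34 - 9/10*e134
Answer: -3/5


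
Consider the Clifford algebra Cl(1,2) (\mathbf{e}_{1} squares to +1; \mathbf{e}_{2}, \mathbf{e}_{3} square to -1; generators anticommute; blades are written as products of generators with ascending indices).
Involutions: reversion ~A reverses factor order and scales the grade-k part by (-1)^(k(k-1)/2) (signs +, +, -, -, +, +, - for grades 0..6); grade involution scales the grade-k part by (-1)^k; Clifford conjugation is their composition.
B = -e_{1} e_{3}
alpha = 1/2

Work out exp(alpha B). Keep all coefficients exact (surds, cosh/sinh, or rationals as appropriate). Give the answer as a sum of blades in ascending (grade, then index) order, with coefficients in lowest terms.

B^2 = (-1)^2*(e_{1} e_{3})^2 = 1*(+1) = 1 (a basis 2-blade squares to minus the product of its generators' squares).
B^2 = 1 — hyperbolic case — the even/odd split gives cosh and sinh: l = 1, alpha*l = \frac{1}{2}, so exp(alpha B) = cosh(\frac{1}{2}) + (sinh(\frac{1}{2})/1)*B = \cosh{\left(\frac{1}{2} \right)} + (\sinh{\left(\frac{1}{2} \right)})*B.
Answer: \cosh{\left(\frac{1}{2} \right)} - \sinh{\left(\frac{1}{2} \right)} e_{1} e_{3}


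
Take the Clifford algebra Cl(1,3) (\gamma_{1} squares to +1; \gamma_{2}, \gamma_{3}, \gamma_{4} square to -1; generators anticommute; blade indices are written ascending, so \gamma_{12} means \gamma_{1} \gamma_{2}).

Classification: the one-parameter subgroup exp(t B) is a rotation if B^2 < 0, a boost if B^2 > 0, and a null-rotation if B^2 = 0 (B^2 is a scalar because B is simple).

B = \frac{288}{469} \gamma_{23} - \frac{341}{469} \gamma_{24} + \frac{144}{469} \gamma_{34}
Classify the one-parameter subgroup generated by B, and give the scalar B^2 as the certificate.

B^2 term by term: the squares give (\frac{288}{469})^2*(\gamma_{23})^2 + (-\frac{341}{469})^2*(\gamma_{24})^2 + (\frac{144}{469})^2*(\gamma_{34})^2 = \frac{82944}{219961}*(-1) + \frac{116281}{219961}*(-1) + \frac{20736}{219961}*(-1) = -1 (each basis 2-blade squares to minus the product of its generators' squares); cross terms between blades sharing an index anticommute and cancel. So B^2 = -1.
Answer: rotation, certificate B^2 = -1. Why this suffices: the scalar -1 survives any versor conjugation, so its sign alone determines the class however B is presented.


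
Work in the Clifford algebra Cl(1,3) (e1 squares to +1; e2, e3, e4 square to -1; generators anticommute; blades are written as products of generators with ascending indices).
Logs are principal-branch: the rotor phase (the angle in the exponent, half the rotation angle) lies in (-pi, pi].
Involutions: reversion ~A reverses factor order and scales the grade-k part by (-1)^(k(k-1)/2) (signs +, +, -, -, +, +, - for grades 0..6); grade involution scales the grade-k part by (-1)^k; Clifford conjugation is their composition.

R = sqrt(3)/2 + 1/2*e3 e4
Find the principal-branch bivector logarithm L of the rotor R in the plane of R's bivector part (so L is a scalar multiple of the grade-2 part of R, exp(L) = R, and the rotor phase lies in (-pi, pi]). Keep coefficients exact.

The scalar part of R is sqrt(3)/2, and that scalar determines the rotor phase on the principal branch; recovering the unit plane as bivector-part over sine of the phase gives L = phase * plane.
Concretely: cos(phase) = sqrt(3)/2 gives phase = ±pi/6, and since phase/sin(phase) is even the sign is immaterial: L = (phase/sin(phase)) * <R>_2 = (pi/3) * <R>_2.
Answer: pi/6*e3 e4


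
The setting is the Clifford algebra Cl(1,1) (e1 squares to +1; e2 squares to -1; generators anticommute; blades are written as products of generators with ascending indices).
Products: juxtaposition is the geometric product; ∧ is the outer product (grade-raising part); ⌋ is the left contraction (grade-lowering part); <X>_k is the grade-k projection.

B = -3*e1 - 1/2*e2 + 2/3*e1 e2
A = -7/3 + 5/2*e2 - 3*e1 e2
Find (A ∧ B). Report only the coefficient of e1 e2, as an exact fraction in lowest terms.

step 1: 7*e1 + 7/6*e2 + 107/18*e1 e2
Answer: 107/18


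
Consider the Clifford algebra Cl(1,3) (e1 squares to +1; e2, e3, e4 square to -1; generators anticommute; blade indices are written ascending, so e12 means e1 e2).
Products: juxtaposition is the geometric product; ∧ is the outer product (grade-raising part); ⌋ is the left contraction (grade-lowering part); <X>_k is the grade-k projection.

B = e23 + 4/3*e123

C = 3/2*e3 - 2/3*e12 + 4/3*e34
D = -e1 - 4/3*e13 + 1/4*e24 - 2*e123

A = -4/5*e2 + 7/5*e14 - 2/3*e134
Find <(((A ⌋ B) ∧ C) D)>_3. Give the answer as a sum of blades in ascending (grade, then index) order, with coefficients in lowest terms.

step 1: 4/5*e3 - 16/15*e13
step 2: -8/15*e123
step 3: -16/15 - 32/45*e2 + 8/15*e23 - 2/15*e134
step 4: -2/15*e134
Answer: -2/15*e134


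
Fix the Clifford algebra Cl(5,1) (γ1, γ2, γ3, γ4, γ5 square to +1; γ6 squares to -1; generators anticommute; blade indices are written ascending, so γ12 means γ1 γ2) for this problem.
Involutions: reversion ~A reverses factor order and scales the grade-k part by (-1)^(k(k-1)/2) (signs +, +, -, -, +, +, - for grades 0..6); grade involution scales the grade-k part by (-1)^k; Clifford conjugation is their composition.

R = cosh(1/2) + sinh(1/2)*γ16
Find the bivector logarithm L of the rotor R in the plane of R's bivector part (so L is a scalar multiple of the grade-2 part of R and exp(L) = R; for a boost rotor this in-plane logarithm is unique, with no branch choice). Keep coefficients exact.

The scalar part of R is cosh(1/2), giving the rapidity magnitude (cosh is even); the bivector part supplies orientation, its quotient by sinh of the rapidity is the plane, and L = rapidity * plane — unique in that plane, since flipping both signs leaves L unchanged.
Concretely: cosh(rapidity) = cosh(1/2) gives rapidity = ±1/2, and since rapidity/sinh(rapidity) is even the sign is immaterial: L = (rapidity/sinh(rapidity)) * <R>_2 = (1/(2*sinh(1/2))) * <R>_2.
Answer: 1/2*γ16


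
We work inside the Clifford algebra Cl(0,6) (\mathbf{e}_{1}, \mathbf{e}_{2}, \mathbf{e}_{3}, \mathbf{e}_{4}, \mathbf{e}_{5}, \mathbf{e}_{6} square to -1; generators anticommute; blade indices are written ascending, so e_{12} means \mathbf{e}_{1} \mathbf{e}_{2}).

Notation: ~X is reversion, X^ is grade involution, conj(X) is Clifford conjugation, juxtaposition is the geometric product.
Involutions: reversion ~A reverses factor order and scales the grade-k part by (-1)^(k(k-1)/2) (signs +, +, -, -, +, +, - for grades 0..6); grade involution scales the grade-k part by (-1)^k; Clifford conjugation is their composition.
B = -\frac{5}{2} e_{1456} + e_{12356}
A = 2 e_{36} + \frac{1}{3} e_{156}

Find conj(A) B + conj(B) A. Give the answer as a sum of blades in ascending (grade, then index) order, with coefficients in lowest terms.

first term: -\frac{5}{6} e_{4} + \frac{1}{3} e_{23} - 2 e_{125} - 5 e_{1345}
second term: \frac{5}{6} e_{4} - \frac{1}{3} e_{23} - 2 e_{125} - 5 e_{1345}
Answer: -4 e_{125} - 10 e_{1345}


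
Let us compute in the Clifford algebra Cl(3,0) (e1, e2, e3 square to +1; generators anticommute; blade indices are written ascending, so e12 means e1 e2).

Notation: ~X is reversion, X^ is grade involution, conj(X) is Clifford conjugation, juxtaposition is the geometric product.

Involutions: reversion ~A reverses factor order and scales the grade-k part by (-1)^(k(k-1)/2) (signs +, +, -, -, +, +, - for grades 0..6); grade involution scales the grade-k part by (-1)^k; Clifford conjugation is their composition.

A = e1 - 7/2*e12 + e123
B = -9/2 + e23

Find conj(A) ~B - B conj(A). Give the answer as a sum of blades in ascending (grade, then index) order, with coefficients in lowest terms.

first term: 11/2*e1 - 63/4*e12 - 7/2*e13 - 7/2*e123
second term: 7/2*e1 - 63/4*e12 - 7/2*e13 - 11/2*e123
Answer: 2*e1 + 2*e123


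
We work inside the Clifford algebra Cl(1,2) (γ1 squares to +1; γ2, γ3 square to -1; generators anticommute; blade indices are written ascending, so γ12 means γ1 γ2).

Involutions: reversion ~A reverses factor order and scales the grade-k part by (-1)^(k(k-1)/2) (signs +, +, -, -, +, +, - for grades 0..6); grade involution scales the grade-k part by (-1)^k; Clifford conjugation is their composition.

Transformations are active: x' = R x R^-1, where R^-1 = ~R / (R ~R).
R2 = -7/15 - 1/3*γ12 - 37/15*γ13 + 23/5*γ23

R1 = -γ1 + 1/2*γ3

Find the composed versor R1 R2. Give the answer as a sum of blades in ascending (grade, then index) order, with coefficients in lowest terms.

Distribute over the terms of R1 (each basis-blade product reordered to ascending indices, repeated generators contracted through their squares):
(-γ1) R2 = 7/15*γ1 + 1/3*γ2 + 37/15*γ3 - 23/5*γ123
(1/2*γ3) R2 = -37/30*γ1 + 23/10*γ2 - 7/30*γ3 - 1/6*γ123
Summing the partial products and collecting blades:
Answer: -23/30*γ1 + 79/30*γ2 + 67/30*γ3 - 143/30*γ123


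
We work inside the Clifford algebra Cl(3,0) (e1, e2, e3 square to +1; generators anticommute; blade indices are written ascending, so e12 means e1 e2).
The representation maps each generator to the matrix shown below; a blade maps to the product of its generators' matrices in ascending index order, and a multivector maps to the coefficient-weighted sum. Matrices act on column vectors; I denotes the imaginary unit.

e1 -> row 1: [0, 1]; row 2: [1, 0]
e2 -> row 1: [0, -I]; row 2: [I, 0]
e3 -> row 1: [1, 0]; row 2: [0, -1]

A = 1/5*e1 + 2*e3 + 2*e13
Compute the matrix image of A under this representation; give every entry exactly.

Bivector images (products of the table entries): rho(e13) = rho(e1)rho(e3) = row 1: [0, -1]; row 2: [1, 0].
M = (1/5)*rho(e1) + (2)*rho(e3) + (2)*rho(e13), summed entrywise:
Answer: row 1: [2, -9/5]; row 2: [11/5, -2]


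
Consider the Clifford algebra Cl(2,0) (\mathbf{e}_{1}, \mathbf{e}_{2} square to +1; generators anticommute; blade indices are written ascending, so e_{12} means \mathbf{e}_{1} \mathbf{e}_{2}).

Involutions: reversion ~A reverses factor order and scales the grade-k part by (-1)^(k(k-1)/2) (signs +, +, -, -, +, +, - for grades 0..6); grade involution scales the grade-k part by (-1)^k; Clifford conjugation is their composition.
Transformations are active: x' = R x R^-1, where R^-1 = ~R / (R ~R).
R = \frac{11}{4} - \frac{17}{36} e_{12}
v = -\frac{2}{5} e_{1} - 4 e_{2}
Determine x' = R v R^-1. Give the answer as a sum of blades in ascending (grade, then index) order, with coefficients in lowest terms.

~R = \frac{11}{4} + \frac{17}{36} e_{12}, and R ~R = \frac{5045}{648}, so R^-1 = ~R / (\frac{5045}{648}).
R v = \frac{71}{90} e_{1} - \frac{1007}{90} e_{2}
Answer: \frac{24148}{25225} e_{1} - \frac{98486}{25225} e_{2}


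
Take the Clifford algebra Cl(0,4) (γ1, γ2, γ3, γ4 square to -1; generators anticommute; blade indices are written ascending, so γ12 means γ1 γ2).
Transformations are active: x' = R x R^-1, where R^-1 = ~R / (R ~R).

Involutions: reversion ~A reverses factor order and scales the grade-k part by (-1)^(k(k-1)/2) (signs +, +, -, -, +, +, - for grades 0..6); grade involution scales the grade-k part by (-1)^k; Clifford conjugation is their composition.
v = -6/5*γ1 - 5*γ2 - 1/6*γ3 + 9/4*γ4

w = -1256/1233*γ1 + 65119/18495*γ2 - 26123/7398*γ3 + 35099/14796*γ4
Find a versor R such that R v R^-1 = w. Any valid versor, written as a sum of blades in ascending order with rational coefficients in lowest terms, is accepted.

Reasoning: v^2 = w^2 = -113509/3600 since conjugation preserves the quadratic form; R = v + w = -13678/6165*γ1 - 27356/18495*γ2 - 13678/3699*γ3 + 34195/7398*γ4 is then valid when invertible, keeping its own part and reversing (v - w)/2.
Answer: -13678/6165*γ1 - 27356/18495*γ2 - 13678/3699*γ3 + 34195/7398*γ4


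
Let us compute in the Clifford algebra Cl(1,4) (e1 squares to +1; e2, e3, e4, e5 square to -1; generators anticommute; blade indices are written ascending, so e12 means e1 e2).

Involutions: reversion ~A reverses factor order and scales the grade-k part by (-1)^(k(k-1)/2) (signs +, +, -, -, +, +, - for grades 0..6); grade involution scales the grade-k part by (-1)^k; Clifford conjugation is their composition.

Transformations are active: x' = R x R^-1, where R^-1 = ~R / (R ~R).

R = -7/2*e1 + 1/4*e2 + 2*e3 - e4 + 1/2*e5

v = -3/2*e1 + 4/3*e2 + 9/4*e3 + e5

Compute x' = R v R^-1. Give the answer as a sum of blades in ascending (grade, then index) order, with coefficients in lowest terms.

~R = -7/2*e1 + 1/4*e2 + 2*e3 - e4 + 1/2*e5, and R ~R = 111/16, so R^-1 = ~R / (111/16).
R v = -1/12 - 103/24*e12 - 39/8*e13 - 3/2*e14 - 11/4*e15 - 101/48*e23 + 4/3*e24 - 5/12*e25 + 9/4*e34 + 7/8*e35 - e45
Answer: 1055/666*e1 - 446/333*e2 - 3061/1332*e3 + 8/333*e4 - 337/333*e5


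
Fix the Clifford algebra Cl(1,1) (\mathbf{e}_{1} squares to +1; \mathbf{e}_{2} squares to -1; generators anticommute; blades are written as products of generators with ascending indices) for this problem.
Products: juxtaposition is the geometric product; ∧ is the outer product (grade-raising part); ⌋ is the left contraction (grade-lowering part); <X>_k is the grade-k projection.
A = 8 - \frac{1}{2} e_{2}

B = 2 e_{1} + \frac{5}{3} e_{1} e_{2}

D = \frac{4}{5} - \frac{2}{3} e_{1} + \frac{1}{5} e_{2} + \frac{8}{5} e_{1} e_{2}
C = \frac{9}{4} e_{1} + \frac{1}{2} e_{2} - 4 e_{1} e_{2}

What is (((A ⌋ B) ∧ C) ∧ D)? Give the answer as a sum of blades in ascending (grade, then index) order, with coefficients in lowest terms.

step 1: \frac{91}{6} e_{1} + \frac{40}{3} e_{1} e_{2}
step 2: \frac{91}{12} e_{1} e_{2}
step 3: \frac{91}{15} e_{1} e_{2}
Answer: \frac{91}{15} e_{1} e_{2}


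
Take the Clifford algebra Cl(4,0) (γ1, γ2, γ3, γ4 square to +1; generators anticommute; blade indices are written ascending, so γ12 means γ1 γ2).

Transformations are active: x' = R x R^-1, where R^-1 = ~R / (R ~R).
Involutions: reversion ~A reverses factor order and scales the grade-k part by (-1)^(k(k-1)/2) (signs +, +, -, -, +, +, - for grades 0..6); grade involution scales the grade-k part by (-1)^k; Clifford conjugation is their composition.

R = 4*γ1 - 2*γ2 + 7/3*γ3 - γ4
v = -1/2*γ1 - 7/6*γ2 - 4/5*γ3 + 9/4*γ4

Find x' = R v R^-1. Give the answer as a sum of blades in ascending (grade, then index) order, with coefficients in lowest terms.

~R = 4*γ1 - 2*γ2 + 7/3*γ3 - γ4, and R ~R = 238/9, so R^-1 = ~R / (238/9).
R v = -227/60 - 17/3*γ12 - 61/30*γ13 + 17/2*γ14 + 389/90*γ23 - 17/3*γ24 + 89/20*γ34
Answer: -767/1190*γ1 + 3104/1785*γ2 + 9/68*γ3 - 2337/1190*γ4


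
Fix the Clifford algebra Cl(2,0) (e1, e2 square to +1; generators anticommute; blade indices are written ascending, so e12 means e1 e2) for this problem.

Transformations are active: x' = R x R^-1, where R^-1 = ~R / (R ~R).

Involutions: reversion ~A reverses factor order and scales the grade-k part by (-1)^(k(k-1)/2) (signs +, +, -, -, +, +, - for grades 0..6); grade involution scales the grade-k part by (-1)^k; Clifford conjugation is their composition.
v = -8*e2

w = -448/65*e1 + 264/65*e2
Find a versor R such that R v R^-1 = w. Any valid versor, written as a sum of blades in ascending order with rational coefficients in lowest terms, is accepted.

Key observation: q(v) = q(w) = 64 (sandwiches preserve the norm), so R = v + w = -448/65*e1 - 256/65*e2 works whenever it is invertible — the component of v along it is kept and (v - w)/2 reverses, sending v to w.
Answer: -448/65*e1 - 256/65*e2


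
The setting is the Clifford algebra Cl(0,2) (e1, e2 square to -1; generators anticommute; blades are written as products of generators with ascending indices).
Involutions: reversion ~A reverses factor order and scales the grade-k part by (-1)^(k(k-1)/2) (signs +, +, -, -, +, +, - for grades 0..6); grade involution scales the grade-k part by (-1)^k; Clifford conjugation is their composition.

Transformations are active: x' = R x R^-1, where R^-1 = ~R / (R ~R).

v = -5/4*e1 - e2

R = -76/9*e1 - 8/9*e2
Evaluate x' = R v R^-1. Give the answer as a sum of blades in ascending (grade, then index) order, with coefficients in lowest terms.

~R = -76/9*e1 - 8/9*e2, and R ~R = -5840/81, so R^-1 = ~R / (-5840/81).
R v = -103/9 + 22/3*e1 e2
Answer: -2089/1460*e1 + 262/365*e2


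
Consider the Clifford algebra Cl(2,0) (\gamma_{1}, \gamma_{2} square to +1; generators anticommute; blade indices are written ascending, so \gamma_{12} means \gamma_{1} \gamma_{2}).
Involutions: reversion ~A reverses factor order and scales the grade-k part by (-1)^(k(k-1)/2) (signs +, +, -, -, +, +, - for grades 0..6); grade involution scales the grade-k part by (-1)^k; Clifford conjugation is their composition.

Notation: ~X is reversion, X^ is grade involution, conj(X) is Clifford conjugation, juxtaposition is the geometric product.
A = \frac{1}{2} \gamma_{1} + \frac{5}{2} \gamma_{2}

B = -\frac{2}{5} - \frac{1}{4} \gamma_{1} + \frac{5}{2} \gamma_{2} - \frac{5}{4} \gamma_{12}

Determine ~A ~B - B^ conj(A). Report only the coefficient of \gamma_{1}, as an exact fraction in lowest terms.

first term: \frac{49}{8} - \frac{133}{40} \gamma_{1} - \frac{3}{8} \gamma_{2} + \frac{15}{8} \gamma_{12}
second term: \frac{49}{8} + \frac{133}{40} \gamma_{1} + \frac{3}{8} \gamma_{2} - \frac{15}{8} \gamma_{12}
Answer: -\frac{133}{20}


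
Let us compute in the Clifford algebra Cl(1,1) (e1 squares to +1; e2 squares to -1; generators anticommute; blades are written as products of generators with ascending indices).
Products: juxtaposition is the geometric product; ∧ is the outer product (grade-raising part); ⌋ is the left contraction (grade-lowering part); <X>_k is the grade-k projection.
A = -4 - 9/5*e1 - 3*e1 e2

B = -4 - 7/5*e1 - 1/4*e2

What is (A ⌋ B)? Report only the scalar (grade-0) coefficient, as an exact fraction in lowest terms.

step 1: 463/25 + 28/5*e1 + e2
Answer: 463/25


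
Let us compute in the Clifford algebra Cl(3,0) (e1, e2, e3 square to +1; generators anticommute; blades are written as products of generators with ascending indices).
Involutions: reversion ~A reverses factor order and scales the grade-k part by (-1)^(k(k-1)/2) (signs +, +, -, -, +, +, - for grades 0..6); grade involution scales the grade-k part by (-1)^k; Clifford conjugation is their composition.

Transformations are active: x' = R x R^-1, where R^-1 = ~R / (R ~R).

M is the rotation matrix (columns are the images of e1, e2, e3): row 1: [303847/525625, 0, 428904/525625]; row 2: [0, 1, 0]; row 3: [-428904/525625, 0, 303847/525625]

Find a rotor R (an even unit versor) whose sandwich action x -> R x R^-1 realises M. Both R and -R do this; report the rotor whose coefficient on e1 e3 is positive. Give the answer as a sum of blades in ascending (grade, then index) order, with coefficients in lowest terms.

Method: write R = a + b12*e1 e2 + b13*e1 e3 + b23*e2 e3 with a^2 + b12^2 + b13^2 + b23^2 = 1 (so R^-1 = ~R). Expanding the columns R e_j ~R gives tr M = 4a^2 - 1 and, from the antisymmetric part, M21 - M12 = -4a*b12, M13 - M31 = 4a*b13, M32 - M23 = -4a*b23.
Here tr M = 1133319/525625, so a^2 = (1 + tr M)/4 = 414736/525625 and a = ±644/725. Taking a = 644/725: M21 - M12 = 0, M13 - M31 = 857808/525625, M32 - M23 = 0, giving b12 = 0, b13 = 333/725, b23 = 0, i.e. R = 644/725 + 333/725*e1 e3.
Its e1 e3 coefficient is already positive.
Answer: 644/725 + 333/725*e1 e3. Why the constraint matters: R and -R act identically through the sandwich — M has trace 1133319/525625 either way — so only the sign condition on e1 e3 picks one of the two preimages.


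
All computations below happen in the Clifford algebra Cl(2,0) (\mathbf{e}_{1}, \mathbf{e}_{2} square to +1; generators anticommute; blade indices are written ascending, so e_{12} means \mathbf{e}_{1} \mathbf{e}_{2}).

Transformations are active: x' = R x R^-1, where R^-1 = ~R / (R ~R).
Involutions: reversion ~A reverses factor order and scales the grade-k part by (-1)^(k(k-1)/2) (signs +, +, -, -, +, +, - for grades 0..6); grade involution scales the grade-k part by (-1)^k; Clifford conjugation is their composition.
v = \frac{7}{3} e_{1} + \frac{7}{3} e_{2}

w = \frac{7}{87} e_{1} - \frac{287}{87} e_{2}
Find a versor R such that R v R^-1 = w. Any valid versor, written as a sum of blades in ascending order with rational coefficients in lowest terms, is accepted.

Equal squares first: v^2 = w^2 = \frac{98}{9}. Then v + w = \frac{70}{29} e_{1} - \frac{28}{29} e_{2} is a versor taking v to w, provided it is invertible.
Answer: \frac{70}{29} e_{1} - \frac{28}{29} e_{2}


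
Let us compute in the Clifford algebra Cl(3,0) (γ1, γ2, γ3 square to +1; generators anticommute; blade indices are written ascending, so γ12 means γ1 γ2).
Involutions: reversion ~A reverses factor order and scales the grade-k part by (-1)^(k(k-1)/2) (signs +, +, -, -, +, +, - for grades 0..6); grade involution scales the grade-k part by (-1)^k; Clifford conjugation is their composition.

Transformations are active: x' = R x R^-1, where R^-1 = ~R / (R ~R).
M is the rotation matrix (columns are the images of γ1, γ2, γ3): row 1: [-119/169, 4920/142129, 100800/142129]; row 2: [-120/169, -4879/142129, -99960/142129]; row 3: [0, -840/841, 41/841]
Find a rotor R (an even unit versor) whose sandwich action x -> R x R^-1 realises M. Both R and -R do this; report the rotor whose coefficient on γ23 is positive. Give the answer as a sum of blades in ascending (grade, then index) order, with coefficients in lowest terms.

Method: write R = a + b12*γ12 + b13*γ13 + b23*γ23 with a^2 + b12^2 + b13^2 + b23^2 = 1 (so R^-1 = ~R). Expanding the columns R e_j ~R gives tr M = 4a^2 - 1 and, from the antisymmetric part, M21 - M12 = -4a*b12, M13 - M31 = 4a*b13, M32 - M23 = -4a*b23.
Here tr M = -98029/142129, so a^2 = (1 + tr M)/4 = 11025/142129 and a = ±105/377. Taking a = 105/377: M21 - M12 = -105840/142129, M13 - M31 = 100800/142129, M32 - M23 = -42000/142129, giving b12 = 252/377, b13 = 240/377, b23 = 100/377, i.e. R = 105/377 + 252/377*γ12 + 240/377*γ13 + 100/377*γ23.
Its γ23 coefficient is already positive.
Answer: 105/377 + 252/377*γ12 + 240/377*γ13 + 100/377*γ23. Sheet selection: the two-to-one cover makes ±R indistinguishable at the matrix level (trace -98029/142129), so uniqueness comes from the required sign on γ23.


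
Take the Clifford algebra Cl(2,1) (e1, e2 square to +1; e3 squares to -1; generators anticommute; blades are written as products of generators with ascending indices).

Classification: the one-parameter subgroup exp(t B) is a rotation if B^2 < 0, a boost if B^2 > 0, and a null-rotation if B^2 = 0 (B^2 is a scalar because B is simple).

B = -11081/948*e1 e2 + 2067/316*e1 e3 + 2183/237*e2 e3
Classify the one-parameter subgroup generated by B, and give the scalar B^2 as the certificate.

B^2 term by term: the squares give (-11081/948)^2*(e1 e2)^2 + (2067/316)^2*(e1 e3)^2 + (2183/237)^2*(e2 e3)^2 = 122788561/898704*(-1) + 4272489/99856*(+1) + 4765489/56169*(+1) = -9 (each basis 2-blade squares to minus the product of its generators' squares); cross terms between blades sharing an index anticommute and cancel. So B^2 = -9.
Answer: rotation, certificate B^2 = -9. The invariant at work: B^2 = -9 is unchanged by conjugation, hence its sign classifies the subgroup whatever basis B is written in.


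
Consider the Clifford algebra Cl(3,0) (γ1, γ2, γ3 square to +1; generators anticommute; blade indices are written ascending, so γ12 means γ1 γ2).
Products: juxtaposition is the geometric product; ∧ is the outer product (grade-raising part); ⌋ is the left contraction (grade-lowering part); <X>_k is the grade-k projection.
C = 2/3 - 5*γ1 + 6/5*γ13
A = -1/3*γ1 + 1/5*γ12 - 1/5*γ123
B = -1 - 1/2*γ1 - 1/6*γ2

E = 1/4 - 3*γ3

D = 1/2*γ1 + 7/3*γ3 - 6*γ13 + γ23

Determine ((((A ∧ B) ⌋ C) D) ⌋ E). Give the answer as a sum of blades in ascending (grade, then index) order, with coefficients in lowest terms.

step 1: 1/3*γ1 - 13/90*γ12 + 1/5*γ123
step 2: -5/3 + 2/5*γ3
step 3: 14/15 + 47/30*γ1 - 2/5*γ2 - 35/9*γ3 + 49/5*γ13 - 5/3*γ23
step 4: 119/10 - 14/5*γ3
Answer: 119/10 - 14/5*γ3


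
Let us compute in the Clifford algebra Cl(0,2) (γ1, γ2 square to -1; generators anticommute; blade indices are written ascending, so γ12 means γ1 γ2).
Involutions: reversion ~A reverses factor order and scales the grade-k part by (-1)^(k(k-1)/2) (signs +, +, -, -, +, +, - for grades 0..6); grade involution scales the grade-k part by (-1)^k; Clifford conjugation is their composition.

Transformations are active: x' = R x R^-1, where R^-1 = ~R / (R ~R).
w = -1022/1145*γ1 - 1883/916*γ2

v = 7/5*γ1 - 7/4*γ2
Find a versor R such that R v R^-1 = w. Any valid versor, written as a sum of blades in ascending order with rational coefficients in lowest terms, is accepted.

Why this works: both vectors square to -2009/400, so q(v) = q(w) and R = v + w = 581/1145*γ1 - 1743/458*γ2 carries v to w — its own direction survives, the complement (v - w)/2 flips.
Answer: 581/1145*γ1 - 1743/458*γ2


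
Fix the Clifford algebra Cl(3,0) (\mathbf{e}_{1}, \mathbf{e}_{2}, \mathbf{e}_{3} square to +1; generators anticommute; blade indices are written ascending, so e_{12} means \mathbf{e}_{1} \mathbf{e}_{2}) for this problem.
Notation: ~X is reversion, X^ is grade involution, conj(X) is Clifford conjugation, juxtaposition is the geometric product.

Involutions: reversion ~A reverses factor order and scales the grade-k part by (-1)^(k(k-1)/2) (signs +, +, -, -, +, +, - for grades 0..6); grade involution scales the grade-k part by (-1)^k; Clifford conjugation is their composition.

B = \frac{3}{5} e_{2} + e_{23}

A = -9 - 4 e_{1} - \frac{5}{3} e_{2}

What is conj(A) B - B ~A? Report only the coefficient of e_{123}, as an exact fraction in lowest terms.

first term: 1 - \frac{27}{5} e_{2} + \frac{5}{3} e_{3} + \frac{12}{5} e_{12} - 9 e_{23} + 4 e_{123}
second term: -1 - \frac{27}{5} e_{2} + \frac{5}{3} e_{3} + \frac{12}{5} e_{12} - 9 e_{23} - 4 e_{123}
Answer: 8


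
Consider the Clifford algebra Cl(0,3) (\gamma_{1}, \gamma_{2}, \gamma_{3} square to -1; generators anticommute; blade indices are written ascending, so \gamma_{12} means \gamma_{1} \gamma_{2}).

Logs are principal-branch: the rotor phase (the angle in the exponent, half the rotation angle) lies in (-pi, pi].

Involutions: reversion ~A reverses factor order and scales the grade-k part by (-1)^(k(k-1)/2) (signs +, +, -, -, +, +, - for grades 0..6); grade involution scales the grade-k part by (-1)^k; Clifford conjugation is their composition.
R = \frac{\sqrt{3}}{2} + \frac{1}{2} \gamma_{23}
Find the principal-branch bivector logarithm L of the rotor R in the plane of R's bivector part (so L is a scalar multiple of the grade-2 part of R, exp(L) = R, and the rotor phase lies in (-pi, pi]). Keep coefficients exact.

The scalar part of R is \frac{\sqrt{3}}{2}, which pins the rotor phase on the principal branch; dividing the bivector part by the sine of that phase recovers the unit plane, and L is the phase times that plane.
Concretely: cos(phase) = \frac{\sqrt{3}}{2} gives phase = ±\frac{\pi}{6}, and since phase/sin(phase) is even the sign is immaterial: L = (phase/sin(phase)) * <R>_2 = (\frac{\pi}{3}) * <R>_2.
Answer: \frac{\pi}{6} \gamma_{23}


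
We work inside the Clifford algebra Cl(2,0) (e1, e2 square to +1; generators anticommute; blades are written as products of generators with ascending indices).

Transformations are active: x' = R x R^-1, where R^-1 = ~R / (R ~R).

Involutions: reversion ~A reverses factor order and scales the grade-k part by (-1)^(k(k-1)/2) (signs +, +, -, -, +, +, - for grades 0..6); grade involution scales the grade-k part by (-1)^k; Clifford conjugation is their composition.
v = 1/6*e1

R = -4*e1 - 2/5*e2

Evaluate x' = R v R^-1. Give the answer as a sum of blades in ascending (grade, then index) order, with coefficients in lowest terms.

~R = -4*e1 - 2/5*e2, and R ~R = 404/25, so R^-1 = ~R / (404/25).
R v = -2/3 + 1/15*e1 e2
Answer: 33/202*e1 + 10/303*e2


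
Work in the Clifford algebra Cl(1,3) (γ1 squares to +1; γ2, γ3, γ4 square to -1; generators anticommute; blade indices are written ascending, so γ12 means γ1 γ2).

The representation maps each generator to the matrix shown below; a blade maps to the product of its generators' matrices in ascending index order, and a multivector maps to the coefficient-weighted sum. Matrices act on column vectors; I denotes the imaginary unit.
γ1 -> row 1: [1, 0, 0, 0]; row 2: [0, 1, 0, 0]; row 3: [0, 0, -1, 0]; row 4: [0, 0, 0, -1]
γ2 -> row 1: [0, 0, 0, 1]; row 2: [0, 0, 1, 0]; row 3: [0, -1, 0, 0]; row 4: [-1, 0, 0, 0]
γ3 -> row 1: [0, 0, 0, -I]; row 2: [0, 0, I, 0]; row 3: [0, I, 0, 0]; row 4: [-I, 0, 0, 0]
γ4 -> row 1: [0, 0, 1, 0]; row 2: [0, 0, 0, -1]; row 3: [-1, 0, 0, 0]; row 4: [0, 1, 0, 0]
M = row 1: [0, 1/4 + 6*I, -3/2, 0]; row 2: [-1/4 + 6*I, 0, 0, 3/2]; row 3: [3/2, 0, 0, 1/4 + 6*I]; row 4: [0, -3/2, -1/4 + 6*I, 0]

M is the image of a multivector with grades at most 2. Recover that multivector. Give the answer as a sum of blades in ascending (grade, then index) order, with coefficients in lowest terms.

Method: the blade images are trace-orthogonal — tr(rho(e_A) rho(e_B)^-1) = 4 if A = B and 0 otherwise — and rho(e_A)^-1 = (e_A)^2 * rho(e_A) with (e_A)^2 = +1 or -1, so the coefficient of e_A in the preimage is (e_A)^2 * tr(M rho(e_A))/4.
Nonzero projections over blades of grade <= 2: γ4: (γ4)^2 = -1, tr(M rho(γ4)) = 6, coefficient -3/2; γ24: (γ24)^2 = -1, tr(M rho(γ24)) = -1, coefficient 1/4; γ34: (γ34)^2 = -1, tr(M rho(γ34)) = 24, coefficient -6. Every other blade of grade <= 2 projects to 0.
Answer: -3/2*γ4 + 1/4*γ24 - 6*γ34


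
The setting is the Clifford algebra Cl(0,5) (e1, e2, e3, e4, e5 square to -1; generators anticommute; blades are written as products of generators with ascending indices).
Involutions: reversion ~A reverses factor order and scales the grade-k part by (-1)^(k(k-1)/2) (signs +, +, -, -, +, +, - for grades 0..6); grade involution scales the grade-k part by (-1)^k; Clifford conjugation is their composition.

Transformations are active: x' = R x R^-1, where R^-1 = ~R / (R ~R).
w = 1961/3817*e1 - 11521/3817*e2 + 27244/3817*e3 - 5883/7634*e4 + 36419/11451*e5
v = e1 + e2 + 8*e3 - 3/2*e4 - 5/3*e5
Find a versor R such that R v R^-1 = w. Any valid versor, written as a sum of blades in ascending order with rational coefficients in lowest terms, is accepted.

Why this works: both vectors square to -2557/36, so q(v) = q(w) and R = v + w = 5778/3817*e1 - 7704/3817*e2 + 57780/3817*e3 - 8667/3817*e4 + 5778/3817*e5 carries v to w — its own direction survives, the complement (v - w)/2 flips.
Answer: 5778/3817*e1 - 7704/3817*e2 + 57780/3817*e3 - 8667/3817*e4 + 5778/3817*e5


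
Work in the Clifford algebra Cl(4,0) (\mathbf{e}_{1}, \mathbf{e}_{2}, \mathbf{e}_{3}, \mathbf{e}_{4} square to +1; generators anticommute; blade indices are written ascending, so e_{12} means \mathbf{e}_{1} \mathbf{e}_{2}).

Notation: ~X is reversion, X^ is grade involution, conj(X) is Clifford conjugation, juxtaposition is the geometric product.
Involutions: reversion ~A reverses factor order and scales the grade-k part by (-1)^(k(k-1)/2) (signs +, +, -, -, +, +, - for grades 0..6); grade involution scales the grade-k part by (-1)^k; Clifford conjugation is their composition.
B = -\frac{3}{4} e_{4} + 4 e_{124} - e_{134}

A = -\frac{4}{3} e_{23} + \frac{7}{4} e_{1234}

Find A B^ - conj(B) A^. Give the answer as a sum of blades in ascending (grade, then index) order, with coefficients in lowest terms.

first term: \frac{7}{4} e_{2} + 7 e_{3} + \frac{21}{16} e_{123} - \frac{4}{3} e_{124} - \frac{16}{3} e_{134} - e_{234}
second term: \frac{7}{4} e_{2} + 7 e_{3} - \frac{21}{16} e_{123} - \frac{4}{3} e_{124} - \frac{16}{3} e_{134} - e_{234}
Answer: \frac{21}{8} e_{123}


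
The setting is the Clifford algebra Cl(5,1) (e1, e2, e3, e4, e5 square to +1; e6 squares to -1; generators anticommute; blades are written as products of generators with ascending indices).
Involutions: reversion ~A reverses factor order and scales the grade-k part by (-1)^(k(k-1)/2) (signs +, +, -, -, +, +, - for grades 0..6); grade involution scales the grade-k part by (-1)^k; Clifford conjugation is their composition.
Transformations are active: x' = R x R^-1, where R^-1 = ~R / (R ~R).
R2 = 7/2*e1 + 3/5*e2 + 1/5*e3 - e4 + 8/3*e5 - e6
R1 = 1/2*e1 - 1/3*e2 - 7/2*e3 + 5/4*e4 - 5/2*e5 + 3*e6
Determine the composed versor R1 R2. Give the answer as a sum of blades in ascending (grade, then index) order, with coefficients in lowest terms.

Distribute over the terms of R1 (each basis-blade product reordered to ascending indices, repeated generators contracted through their squares):
(1/2*e1) R2 = 7/4 + 3/10*e1 e2 + 1/10*e1 e3 - 1/2*e1 e4 + 4/3*e1 e5 - 1/2*e1 e6
(-1/3*e2) R2 = -1/5 + 7/6*e1 e2 - 1/15*e2 e3 + 1/3*e2 e4 - 8/9*e2 e5 + 1/3*e2 e6
(-7/2*e3) R2 = -7/10 + 49/4*e1 e3 + 21/10*e2 e3 + 7/2*e3 e4 - 28/3*e3 e5 + 7/2*e3 e6
(5/4*e4) R2 = -5/4 - 35/8*e1 e4 - 3/4*e2 e4 - 1/4*e3 e4 + 10/3*e4 e5 - 5/4*e4 e6
(-5/2*e5) R2 = -20/3 + 35/4*e1 e5 + 3/2*e2 e5 + 1/2*e3 e5 - 5/2*e4 e5 + 5/2*e5 e6
(3*e6) R2 = 3 - 21/2*e1 e6 - 9/5*e2 e6 - 3/5*e3 e6 + 3*e4 e6 - 8*e5 e6
Summing the partial products and collecting blades:
Answer: -61/15 + 22/15*e1 e2 + 247/20*e1 e3 - 39/8*e1 e4 + 121/12*e1 e5 - 11*e1 e6 + 61/30*e2 e3 - 5/12*e2 e4 + 11/18*e2 e5 - 22/15*e2 e6 + 13/4*e3 e4 - 53/6*e3 e5 + 29/10*e3 e6 + 5/6*e4 e5 + 7/4*e4 e6 - 11/2*e5 e6


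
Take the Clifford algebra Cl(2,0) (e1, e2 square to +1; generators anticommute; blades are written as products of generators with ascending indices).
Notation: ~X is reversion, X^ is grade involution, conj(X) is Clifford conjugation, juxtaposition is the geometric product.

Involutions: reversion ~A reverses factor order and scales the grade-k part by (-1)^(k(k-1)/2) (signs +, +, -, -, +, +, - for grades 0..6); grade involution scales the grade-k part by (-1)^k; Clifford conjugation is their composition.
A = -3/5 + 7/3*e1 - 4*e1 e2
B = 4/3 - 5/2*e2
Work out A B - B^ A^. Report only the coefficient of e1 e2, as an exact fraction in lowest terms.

first term: -4/5 + 118/9*e1 + 3/2*e2 - 67/6*e1 e2
second term: -4/5 + 62/9*e1 - 3/2*e2 + 1/2*e1 e2
Answer: -35/3


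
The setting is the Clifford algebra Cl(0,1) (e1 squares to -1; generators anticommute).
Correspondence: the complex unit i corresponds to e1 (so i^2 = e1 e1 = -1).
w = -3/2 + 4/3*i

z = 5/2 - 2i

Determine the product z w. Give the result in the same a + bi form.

In blades: z = 5/2 - 2*e1, w = -3/2 + 4/3*e1.
Distribute z over w term by term (generator squares from the signature, products reordered to ascending indices): (5/2)*w = -15/4 + 10/3*e1; (-2*e1)*w = 8/3 + 3*e1.
Sum: -13/12 + 19/3*e1; translating back through the correspondence:
Answer: -13/12 + 19/3*i


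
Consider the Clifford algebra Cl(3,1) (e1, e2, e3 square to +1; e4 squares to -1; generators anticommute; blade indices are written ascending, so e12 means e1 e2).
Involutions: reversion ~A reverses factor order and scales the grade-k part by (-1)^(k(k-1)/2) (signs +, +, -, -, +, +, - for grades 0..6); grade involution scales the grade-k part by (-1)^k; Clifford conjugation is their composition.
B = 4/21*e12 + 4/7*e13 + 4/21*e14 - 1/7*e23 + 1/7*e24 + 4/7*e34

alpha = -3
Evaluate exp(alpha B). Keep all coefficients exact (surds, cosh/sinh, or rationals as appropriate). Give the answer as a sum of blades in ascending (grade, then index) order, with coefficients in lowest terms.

B^2 term by term: the squares give (4/21)^2*(e12)^2 + (4/7)^2*(e13)^2 + (4/21)^2*(e14)^2 + (-1/7)^2*(e23)^2 + (1/7)^2*(e24)^2 + (4/7)^2*(e34)^2 = 16/441*(-1) + 16/49*(-1) + 16/441*(+1) + 1/49*(-1) + 1/49*(+1) + 16/49*(+1) = 0 (each basis 2-blade squares to minus the product of its generators' squares); cross terms between blades sharing an index anticommute and cancel; the commuting (index-disjoint) pairs give grade-4 terms 2*c*c'*(blade product), which cancel blade by blade — e1234: 32/147 - 8/49 - 8/147 = 0 — confirming B is simple. So B^2 = 0.
B^2 = 0, and the exponential is exactly linear here: exp(alpha B) = 1 + alpha B (parabolic case).
Answer: 1 - 4/7*e12 - 12/7*e13 - 4/7*e14 + 3/7*e23 - 3/7*e24 - 12/7*e34


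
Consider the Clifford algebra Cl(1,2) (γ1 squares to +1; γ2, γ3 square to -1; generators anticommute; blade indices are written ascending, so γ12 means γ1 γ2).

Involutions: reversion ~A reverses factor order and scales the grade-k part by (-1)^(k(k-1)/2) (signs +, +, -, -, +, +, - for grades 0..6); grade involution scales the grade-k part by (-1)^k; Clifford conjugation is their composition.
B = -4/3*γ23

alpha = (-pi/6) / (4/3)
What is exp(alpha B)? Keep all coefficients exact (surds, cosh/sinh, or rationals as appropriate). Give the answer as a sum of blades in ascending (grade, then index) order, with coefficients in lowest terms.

B^2 = (-4/3)^2*(γ23)^2 = 16/9*(-1) = -16/9 (a basis 2-blade squares to minus the product of its generators' squares).
B^2 = -16/9 — since the square is negative, the closed form is circular: l = 4/3, alpha*l = -pi/6, so exp(alpha B) = cos(-pi/6) + (sin(-pi/6)/(4/3))*B = sqrt(3)/2 + (-3/8)*B.
Answer: sqrt(3)/2 + 1/2*γ23


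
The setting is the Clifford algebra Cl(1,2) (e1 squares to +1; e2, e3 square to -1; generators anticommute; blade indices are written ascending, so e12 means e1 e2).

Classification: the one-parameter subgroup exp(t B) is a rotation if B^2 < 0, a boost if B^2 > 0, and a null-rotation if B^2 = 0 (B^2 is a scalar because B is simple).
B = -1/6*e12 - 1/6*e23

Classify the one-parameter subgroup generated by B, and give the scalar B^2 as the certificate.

B^2 term by term: the squares give (-1/6)^2*(e12)^2 + (-1/6)^2*(e23)^2 = 1/36*(+1) + 1/36*(-1) = 0 (each basis 2-blade squares to minus the product of its generators' squares); cross terms between blades sharing an index anticommute and cancel. So B^2 = 0.
Answer: null-rotation, certificate B^2 = 0. Certificate logic: 0 is a conjugation-invariant scalar, so its sign fixes rotation versus boost versus null-rotation outright.


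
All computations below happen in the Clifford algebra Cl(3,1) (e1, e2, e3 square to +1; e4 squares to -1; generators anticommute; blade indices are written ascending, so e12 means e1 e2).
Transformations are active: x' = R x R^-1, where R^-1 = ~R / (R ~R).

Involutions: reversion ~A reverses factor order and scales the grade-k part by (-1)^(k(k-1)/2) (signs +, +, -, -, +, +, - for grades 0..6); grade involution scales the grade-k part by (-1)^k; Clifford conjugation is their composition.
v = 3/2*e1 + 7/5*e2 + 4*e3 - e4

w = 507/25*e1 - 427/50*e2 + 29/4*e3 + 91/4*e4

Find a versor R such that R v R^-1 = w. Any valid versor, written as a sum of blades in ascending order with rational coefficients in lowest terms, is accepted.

Equal squares first: v^2 = w^2 = 1921/100. Then v + w = 1089/50*e1 - 357/50*e2 + 45/4*e3 + 87/4*e4 is a versor taking v to w, provided it is invertible.
Answer: 1089/50*e1 - 357/50*e2 + 45/4*e3 + 87/4*e4
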